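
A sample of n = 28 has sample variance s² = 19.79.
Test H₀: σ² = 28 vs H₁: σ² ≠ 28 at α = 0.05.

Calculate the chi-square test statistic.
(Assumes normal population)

df = n - 1 = 27
χ² = (n-1)s²/σ₀² = 27×19.79/28 = 19.0832
Critical values: χ²_{0.975,27} = 14.573, χ²_{0.025,27} = 43.195
Rejection region: χ² < 14.573 or χ² > 43.195
Decision: fail to reject H₀

Answer: χ² = 19.0832, fail to reject H₀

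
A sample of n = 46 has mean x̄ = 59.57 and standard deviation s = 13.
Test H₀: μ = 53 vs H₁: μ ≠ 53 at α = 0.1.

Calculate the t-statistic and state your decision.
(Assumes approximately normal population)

df = n - 1 = 45
SE = s/√n = 13/√46 = 1.9167
t = (x̄ - μ₀)/SE = (59.57 - 53)/1.9167 = 3.4278
Critical value: t_{0.05,45} = ±1.679
p-value ≈ 0.0013
Decision: reject H₀

Answer: t = 3.4278, reject H₀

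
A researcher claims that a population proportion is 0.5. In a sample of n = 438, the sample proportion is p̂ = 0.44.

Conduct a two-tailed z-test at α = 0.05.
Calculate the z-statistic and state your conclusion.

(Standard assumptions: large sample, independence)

Answer: z = -2.5114, reject H₀

Derivation:
H₀: p = 0.5, H₁: p ≠ 0.5
Standard error: SE = √(p₀(1-p₀)/n) = √(0.5×0.5/438) = 0.023891
z-statistic: z = (p̂ - p₀)/SE = (0.44 - 0.5)/0.023891 = -2.5114
Critical value: z_0.025 = ±1.960
p-value = 0.0120
Decision: reject H₀ at α = 0.05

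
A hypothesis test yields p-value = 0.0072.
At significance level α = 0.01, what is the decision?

Answer: reject H₀

Derivation:
Compare p-value to α:
0.0072 < 0.01
Decision: reject H₀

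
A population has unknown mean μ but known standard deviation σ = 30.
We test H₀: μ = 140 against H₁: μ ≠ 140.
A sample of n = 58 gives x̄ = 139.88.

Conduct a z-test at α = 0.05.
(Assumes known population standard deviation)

Answer: z = -0.0305, fail to reject H₀

Derivation:
Standard error: SE = σ/√n = 30/√58 = 3.9392
z-statistic: z = (x̄ - μ₀)/SE = (139.88 - 140)/3.9392 = -0.0305
Critical value: ±1.960
p-value = 0.9757
Decision: fail to reject H₀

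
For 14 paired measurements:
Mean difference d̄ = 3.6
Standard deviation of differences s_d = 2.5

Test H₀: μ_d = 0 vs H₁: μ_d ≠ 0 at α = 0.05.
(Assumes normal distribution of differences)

df = n - 1 = 13
SE = s_d/√n = 2.5/√14 = 0.6682
t = d̄/SE = 3.6/0.6682 = 5.3876
Critical value: t_{0.025,13} = ±2.160
p-value ≈ 0.0001
Decision: reject H₀

Answer: t = 5.3876, reject H₀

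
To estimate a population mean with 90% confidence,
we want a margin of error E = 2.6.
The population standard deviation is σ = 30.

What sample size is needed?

z_0.05 = 1.645
n = (z×σ/E)² = (1.645×30/2.6)²
n = 360.2696
Round up: n = 361

Answer: n = 361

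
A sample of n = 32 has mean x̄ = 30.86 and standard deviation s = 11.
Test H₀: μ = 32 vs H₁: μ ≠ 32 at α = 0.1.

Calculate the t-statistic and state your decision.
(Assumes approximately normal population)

df = n - 1 = 31
SE = s/√n = 11/√32 = 1.9445
t = (x̄ - μ₀)/SE = (30.86 - 32)/1.9445 = -0.5863
Critical value: t_{0.05,31} = ±1.696
p-value ≈ 0.5619
Decision: fail to reject H₀

Answer: t = -0.5863, fail to reject H₀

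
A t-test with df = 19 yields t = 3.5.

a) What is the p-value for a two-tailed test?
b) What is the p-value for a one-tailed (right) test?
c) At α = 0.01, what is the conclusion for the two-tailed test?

Using t-distribution with df = 19:
a) Two-tailed: p = 2×P(T > 3.5) = 0.0024
b) One-tailed: p = P(T > 3.5) = 0.0012
c) 0.0024 < 0.01, reject H₀

Answer: a) 0.0024, b) 0.0012, c) reject H₀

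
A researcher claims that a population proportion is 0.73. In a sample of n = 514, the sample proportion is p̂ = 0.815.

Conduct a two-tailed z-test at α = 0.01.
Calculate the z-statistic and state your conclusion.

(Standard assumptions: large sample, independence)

Answer: z = 4.3407, reject H₀

Derivation:
H₀: p = 0.73, H₁: p ≠ 0.73
Standard error: SE = √(p₀(1-p₀)/n) = √(0.73×0.27/514) = 0.019582
z-statistic: z = (p̂ - p₀)/SE = (0.815 - 0.73)/0.019582 = 4.3407
Critical value: z_0.005 = ±2.576
p-value < 0.0001
Decision: reject H₀ at α = 0.01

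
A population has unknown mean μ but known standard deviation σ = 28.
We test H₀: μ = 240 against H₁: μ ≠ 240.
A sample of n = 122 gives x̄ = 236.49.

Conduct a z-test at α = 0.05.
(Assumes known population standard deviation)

Standard error: SE = σ/√n = 28/√122 = 2.5350
z-statistic: z = (x̄ - μ₀)/SE = (236.49 - 240)/2.5350 = -1.3846
Critical value: ±1.960
p-value = 0.1662
Decision: fail to reject H₀

Answer: z = -1.3846, fail to reject H₀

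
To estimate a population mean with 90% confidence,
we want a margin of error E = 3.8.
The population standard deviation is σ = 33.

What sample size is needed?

Answer: n = 205

Derivation:
z_0.05 = 1.645
n = (z×σ/E)² = (1.645×33/3.8)²
n = 204.0763
Round up: n = 205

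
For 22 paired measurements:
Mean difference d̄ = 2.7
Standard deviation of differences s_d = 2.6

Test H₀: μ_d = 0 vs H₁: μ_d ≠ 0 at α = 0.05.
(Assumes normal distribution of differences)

Answer: t = 4.8710, reject H₀

Derivation:
df = n - 1 = 21
SE = s_d/√n = 2.6/√22 = 0.5543
t = d̄/SE = 2.7/0.5543 = 4.8710
Critical value: t_{0.025,21} = ±2.080
p-value ≈ 0.0001
Decision: reject H₀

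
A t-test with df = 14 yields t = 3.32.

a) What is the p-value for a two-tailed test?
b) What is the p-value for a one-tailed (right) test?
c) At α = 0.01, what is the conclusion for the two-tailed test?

Using t-distribution with df = 14:
a) Two-tailed: p = 2×P(T > 3.32) = 0.0051
b) One-tailed: p = P(T > 3.32) = 0.0025
c) 0.0051 < 0.01, reject H₀

Answer: a) 0.0051, b) 0.0025, c) reject H₀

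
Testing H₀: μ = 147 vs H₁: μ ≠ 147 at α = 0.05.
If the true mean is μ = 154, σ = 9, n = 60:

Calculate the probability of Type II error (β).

SE = σ/√n = 9/√60 = 1.1619
Critical values: μ₀ ± z_0.025×SE = 147 ± 1.960×1.1619
Acceptance region: (144.7227, 149.2773)
Under H₁ (μ = 154): z_high = (149.2773 - 154)/1.1619 = -4.0646, z_low = (144.7227 - 154)/1.1619 = -7.9846
β = P(not reject | H₁) = Φ(-4.0646) - Φ(-7.9846) ≈ 0.0000

Answer: β ≈ 0.0000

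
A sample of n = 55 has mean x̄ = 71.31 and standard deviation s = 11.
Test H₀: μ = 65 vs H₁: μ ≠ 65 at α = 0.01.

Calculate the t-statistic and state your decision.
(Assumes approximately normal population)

Answer: t = 4.2543, reject H₀

Derivation:
df = n - 1 = 54
SE = s/√n = 11/√55 = 1.4832
t = (x̄ - μ₀)/SE = (71.31 - 65)/1.4832 = 4.2543
Critical value: t_{0.005,54} = ±2.670
p-value ≈ 0.0001
Decision: reject H₀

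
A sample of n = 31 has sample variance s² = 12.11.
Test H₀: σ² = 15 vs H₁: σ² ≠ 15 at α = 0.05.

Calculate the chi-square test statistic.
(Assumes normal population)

Answer: χ² = 24.2200, fail to reject H₀

Derivation:
df = n - 1 = 30
χ² = (n-1)s²/σ₀² = 30×12.11/15 = 24.2200
Critical values: χ²_{0.975,30} = 16.791, χ²_{0.025,30} = 46.979
Rejection region: χ² < 16.791 or χ² > 46.979
Decision: fail to reject H₀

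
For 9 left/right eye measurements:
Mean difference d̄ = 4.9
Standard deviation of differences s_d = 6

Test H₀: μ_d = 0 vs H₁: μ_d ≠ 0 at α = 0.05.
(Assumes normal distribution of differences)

df = n - 1 = 8
SE = s_d/√n = 6/√9 = 2.0000
t = d̄/SE = 4.9/2.0000 = 2.4500
Critical value: t_{0.025,8} = ±2.306
p-value ≈ 0.0399
Decision: reject H₀

Answer: t = 2.4500, reject H₀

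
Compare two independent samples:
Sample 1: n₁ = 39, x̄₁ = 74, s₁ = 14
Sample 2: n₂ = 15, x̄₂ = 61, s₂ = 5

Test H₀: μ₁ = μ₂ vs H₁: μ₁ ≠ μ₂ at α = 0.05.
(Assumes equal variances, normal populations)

Pooled variance: s²_p = [38×14² + 14×5²]/(52) = 149.9615
s_p = 12.2459
SE = s_p×√(1/n₁ + 1/n₂) = 12.2459×√(1/39 + 1/15) = 3.7206
t = (x̄₁ - x̄₂)/SE = (74 - 61)/3.7206 = 3.4941
df = 52, t-critical = ±2.007
Decision: reject H₀

Answer: t = 3.4941, reject H₀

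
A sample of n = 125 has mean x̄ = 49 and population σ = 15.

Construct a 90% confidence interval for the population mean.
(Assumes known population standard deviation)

Answer: (46.7931, 51.2069)

Derivation:
Confidence level: 90%, α = 0.1
z_0.05 = 1.645
SE = σ/√n = 15/√125 = 1.3416
Margin of error = 1.645 × 1.3416 = 2.2069
CI: x̄ ± margin = 49 ± 2.2069
CI: (46.7931, 51.2069)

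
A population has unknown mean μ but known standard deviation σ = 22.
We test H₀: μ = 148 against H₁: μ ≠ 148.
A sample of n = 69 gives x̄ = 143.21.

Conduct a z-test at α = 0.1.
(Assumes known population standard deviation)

Answer: z = -1.8086, reject H₀

Derivation:
Standard error: SE = σ/√n = 22/√69 = 2.6485
z-statistic: z = (x̄ - μ₀)/SE = (143.21 - 148)/2.6485 = -1.8086
Critical value: ±1.645
p-value = 0.0705
Decision: reject H₀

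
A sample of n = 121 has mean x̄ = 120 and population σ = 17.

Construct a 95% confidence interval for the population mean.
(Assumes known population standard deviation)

Confidence level: 95%, α = 0.05
z_0.025 = 1.960
SE = σ/√n = 17/√121 = 1.5455
Margin of error = 1.960 × 1.5455 = 3.0292
CI: x̄ ± margin = 120 ± 3.0292
CI: (116.9708, 123.0292)

Answer: (116.9708, 123.0292)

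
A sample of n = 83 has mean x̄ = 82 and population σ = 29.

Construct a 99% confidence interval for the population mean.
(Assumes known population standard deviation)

Confidence level: 99%, α = 0.01
z_0.005 = 2.576
SE = σ/√n = 29/√83 = 3.1832
Margin of error = 2.576 × 3.1832 = 8.1999
CI: x̄ ± margin = 82 ± 8.1999
CI: (73.8001, 90.1999)

Answer: (73.8001, 90.1999)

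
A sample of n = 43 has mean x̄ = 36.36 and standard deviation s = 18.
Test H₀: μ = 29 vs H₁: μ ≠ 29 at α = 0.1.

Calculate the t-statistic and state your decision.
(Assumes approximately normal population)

df = n - 1 = 42
SE = s/√n = 18/√43 = 2.7450
t = (x̄ - μ₀)/SE = (36.36 - 29)/2.7450 = 2.6812
Critical value: t_{0.05,42} = ±1.682
p-value ≈ 0.0104
Decision: reject H₀

Answer: t = 2.6812, reject H₀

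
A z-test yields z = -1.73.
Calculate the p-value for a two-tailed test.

Answer: p-value ≈ 0.0836

Derivation:
For z = -1.73:
p = 2×P(Z > |-1.73|) = 2×(1 - Φ(1.73)) = 0.0836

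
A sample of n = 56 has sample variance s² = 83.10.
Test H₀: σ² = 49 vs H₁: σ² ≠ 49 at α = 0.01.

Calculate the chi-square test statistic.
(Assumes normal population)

df = n - 1 = 55
χ² = (n-1)s²/σ₀² = 55×83.10/49 = 93.2755
Critical values: χ²_{0.995,55} = 31.735, χ²_{0.005,55} = 85.749
Rejection region: χ² < 31.735 or χ² > 85.749
Decision: reject H₀

Answer: χ² = 93.2755, reject H₀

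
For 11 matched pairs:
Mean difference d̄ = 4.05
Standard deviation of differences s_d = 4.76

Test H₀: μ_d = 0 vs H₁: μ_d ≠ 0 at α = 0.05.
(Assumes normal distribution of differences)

Answer: t = 2.8219, reject H₀

Derivation:
df = n - 1 = 10
SE = s_d/√n = 4.76/√11 = 1.4352
t = d̄/SE = 4.05/1.4352 = 2.8219
Critical value: t_{0.025,10} = ±2.228
p-value ≈ 0.0181
Decision: reject H₀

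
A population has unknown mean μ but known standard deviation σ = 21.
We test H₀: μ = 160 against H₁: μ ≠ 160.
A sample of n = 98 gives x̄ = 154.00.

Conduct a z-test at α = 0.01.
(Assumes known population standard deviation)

Standard error: SE = σ/√n = 21/√98 = 2.1213
z-statistic: z = (x̄ - μ₀)/SE = (154.00 - 160)/2.1213 = -2.8285
Critical value: ±2.576
p-value = 0.0047
Decision: reject H₀

Answer: z = -2.8285, reject H₀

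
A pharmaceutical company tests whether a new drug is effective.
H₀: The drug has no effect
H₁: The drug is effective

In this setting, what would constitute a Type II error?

Answer: Failing to detect the drug's effect when it actually works

Derivation:
Type I error: rejecting H₀ when it is actually true (false positive).
Type II error: failing to reject H₀ when H₁ is actually true (false negative).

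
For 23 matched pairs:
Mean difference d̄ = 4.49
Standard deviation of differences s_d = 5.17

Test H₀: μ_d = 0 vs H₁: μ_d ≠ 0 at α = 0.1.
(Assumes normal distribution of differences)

df = n - 1 = 22
SE = s_d/√n = 5.17/√23 = 1.0780
t = d̄/SE = 4.49/1.0780 = 4.1651
Critical value: t_{0.05,22} = ±1.717
p-value ≈ 0.0004
Decision: reject H₀

Answer: t = 4.1651, reject H₀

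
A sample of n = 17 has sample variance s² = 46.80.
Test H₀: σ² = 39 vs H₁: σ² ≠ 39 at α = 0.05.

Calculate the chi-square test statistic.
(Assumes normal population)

Answer: χ² = 19.2000, fail to reject H₀

Derivation:
df = n - 1 = 16
χ² = (n-1)s²/σ₀² = 16×46.80/39 = 19.2000
Critical values: χ²_{0.975,16} = 6.908, χ²_{0.025,16} = 28.845
Rejection region: χ² < 6.908 or χ² > 28.845
Decision: fail to reject H₀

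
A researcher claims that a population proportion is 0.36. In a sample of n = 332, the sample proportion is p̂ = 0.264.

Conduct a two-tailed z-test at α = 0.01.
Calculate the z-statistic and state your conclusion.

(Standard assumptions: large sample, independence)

Answer: z = -3.6442, reject H₀

Derivation:
H₀: p = 0.36, H₁: p ≠ 0.36
Standard error: SE = √(p₀(1-p₀)/n) = √(0.36×0.64/332) = 0.026343
z-statistic: z = (p̂ - p₀)/SE = (0.264 - 0.36)/0.026343 = -3.6442
Critical value: z_0.005 = ±2.576
p-value = 0.0003
Decision: reject H₀ at α = 0.01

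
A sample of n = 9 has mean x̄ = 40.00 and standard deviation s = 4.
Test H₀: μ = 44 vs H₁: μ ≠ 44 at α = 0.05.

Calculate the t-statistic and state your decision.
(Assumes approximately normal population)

Answer: t = -3.0001, reject H₀

Derivation:
df = n - 1 = 8
SE = s/√n = 4/√9 = 1.3333
t = (x̄ - μ₀)/SE = (40.00 - 44)/1.3333 = -3.0001
Critical value: t_{0.025,8} = ±2.306
p-value ≈ 0.0171
Decision: reject H₀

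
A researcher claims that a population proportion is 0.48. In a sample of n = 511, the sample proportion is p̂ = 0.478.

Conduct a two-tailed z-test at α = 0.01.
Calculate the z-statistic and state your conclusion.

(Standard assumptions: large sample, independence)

H₀: p = 0.48, H₁: p ≠ 0.48
Standard error: SE = √(p₀(1-p₀)/n) = √(0.48×0.52/511) = 0.022101
z-statistic: z = (p̂ - p₀)/SE = (0.478 - 0.48)/0.022101 = -0.0905
Critical value: z_0.005 = ±2.576
p-value = 0.9279
Decision: fail to reject H₀ at α = 0.01

Answer: z = -0.0905, fail to reject H₀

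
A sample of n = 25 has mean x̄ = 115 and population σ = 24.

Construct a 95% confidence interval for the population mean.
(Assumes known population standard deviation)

Confidence level: 95%, α = 0.05
z_0.025 = 1.960
SE = σ/√n = 24/√25 = 4.8000
Margin of error = 1.960 × 4.8000 = 9.4080
CI: x̄ ± margin = 115 ± 9.4080
CI: (105.5920, 124.4080)

Answer: (105.5920, 124.4080)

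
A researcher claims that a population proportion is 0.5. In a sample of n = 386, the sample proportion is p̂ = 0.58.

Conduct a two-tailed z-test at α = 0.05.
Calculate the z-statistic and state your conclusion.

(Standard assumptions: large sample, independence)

H₀: p = 0.5, H₁: p ≠ 0.5
Standard error: SE = √(p₀(1-p₀)/n) = √(0.5×0.5/386) = 0.025449
z-statistic: z = (p̂ - p₀)/SE = (0.58 - 0.5)/0.025449 = 3.1435
Critical value: z_0.025 = ±1.960
p-value = 0.0017
Decision: reject H₀ at α = 0.05

Answer: z = 3.1435, reject H₀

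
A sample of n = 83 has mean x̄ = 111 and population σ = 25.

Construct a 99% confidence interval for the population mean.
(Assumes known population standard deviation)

Confidence level: 99%, α = 0.01
z_0.005 = 2.576
SE = σ/√n = 25/√83 = 2.7441
Margin of error = 2.576 × 2.7441 = 7.0688
CI: x̄ ± margin = 111 ± 7.0688
CI: (103.9312, 118.0688)

Answer: (103.9312, 118.0688)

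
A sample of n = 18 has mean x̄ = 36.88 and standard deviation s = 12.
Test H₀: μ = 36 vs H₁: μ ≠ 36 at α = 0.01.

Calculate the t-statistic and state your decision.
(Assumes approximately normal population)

Answer: t = 0.3111, fail to reject H₀

Derivation:
df = n - 1 = 17
SE = s/√n = 12/√18 = 2.8284
t = (x̄ - μ₀)/SE = (36.88 - 36)/2.8284 = 0.3111
Critical value: t_{0.005,17} = ±2.898
p-value ≈ 0.7595
Decision: fail to reject H₀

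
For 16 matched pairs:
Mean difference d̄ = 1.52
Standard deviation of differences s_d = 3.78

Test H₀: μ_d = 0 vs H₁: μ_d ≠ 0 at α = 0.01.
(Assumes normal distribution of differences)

Answer: t = 1.6085, fail to reject H₀

Derivation:
df = n - 1 = 15
SE = s_d/√n = 3.78/√16 = 0.9450
t = d̄/SE = 1.52/0.9450 = 1.6085
Critical value: t_{0.005,15} = ±2.947
p-value ≈ 0.1286
Decision: fail to reject H₀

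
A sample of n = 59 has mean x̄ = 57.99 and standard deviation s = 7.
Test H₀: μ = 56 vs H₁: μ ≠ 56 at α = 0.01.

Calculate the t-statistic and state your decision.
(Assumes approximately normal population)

df = n - 1 = 58
SE = s/√n = 7/√59 = 0.9113
t = (x̄ - μ₀)/SE = (57.99 - 56)/0.9113 = 2.1837
Critical value: t_{0.005,58} = ±2.663
p-value ≈ 0.0330
Decision: fail to reject H₀

Answer: t = 2.1837, fail to reject H₀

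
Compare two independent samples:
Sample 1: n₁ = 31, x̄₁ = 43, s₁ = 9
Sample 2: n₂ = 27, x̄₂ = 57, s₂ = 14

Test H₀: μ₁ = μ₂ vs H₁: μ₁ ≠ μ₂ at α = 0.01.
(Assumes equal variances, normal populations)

Pooled variance: s²_p = [30×9² + 26×14²]/(56) = 134.3929
s_p = 11.5928
SE = s_p×√(1/n₁ + 1/n₂) = 11.5928×√(1/31 + 1/27) = 3.0517
t = (x̄₁ - x̄₂)/SE = (43 - 57)/3.0517 = -4.5876
df = 56, t-critical = ±2.667
Decision: reject H₀

Answer: t = -4.5876, reject H₀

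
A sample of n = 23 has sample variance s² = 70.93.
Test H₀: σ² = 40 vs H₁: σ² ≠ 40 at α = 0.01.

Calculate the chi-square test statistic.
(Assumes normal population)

df = n - 1 = 22
χ² = (n-1)s²/σ₀² = 22×70.93/40 = 39.0115
Critical values: χ²_{0.995,22} = 8.643, χ²_{0.005,22} = 42.796
Rejection region: χ² < 8.643 or χ² > 42.796
Decision: fail to reject H₀

Answer: χ² = 39.0115, fail to reject H₀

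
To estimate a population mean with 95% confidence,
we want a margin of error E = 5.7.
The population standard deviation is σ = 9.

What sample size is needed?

Answer: n = 10

Derivation:
z_0.025 = 1.960
n = (z×σ/E)² = (1.960×9/5.7)²
n = 9.5774
Round up: n = 10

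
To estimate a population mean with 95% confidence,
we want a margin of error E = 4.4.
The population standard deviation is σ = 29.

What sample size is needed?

z_0.025 = 1.960
n = (z×σ/E)² = (1.960×29/4.4)²
n = 166.8794
Round up: n = 167

Answer: n = 167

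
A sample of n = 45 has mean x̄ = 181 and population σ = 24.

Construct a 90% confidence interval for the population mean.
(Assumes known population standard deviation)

Confidence level: 90%, α = 0.1
z_0.05 = 1.645
SE = σ/√n = 24/√45 = 3.5777
Margin of error = 1.645 × 3.5777 = 5.8853
CI: x̄ ± margin = 181 ± 5.8853
CI: (175.1147, 186.8853)

Answer: (175.1147, 186.8853)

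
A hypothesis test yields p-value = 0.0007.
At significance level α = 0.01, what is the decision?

Compare p-value to α:
0.0007 < 0.01
Decision: reject H₀

Answer: reject H₀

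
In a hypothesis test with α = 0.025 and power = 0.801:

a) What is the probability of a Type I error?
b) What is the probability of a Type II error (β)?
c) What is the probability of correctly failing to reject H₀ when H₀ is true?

a) Type I error probability = α = 0.025
b) Power = P(reject H₀ | H₁ true) = 1 - β = 0.801, so Type II error probability = β = 1 - Power = 0.199
c) P(fail to reject H₀ | H₀ true) = 1 - α = 0.975

Answer: a) 0.025, b) 0.199, c) 0.975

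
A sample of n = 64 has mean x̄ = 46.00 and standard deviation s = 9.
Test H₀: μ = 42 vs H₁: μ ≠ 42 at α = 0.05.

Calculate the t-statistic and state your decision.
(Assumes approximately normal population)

df = n - 1 = 63
SE = s/√n = 9/√64 = 1.1250
t = (x̄ - μ₀)/SE = (46.00 - 42)/1.1250 = 3.5556
Critical value: t_{0.025,63} = ±1.998
p-value ≈ 0.0007
Decision: reject H₀

Answer: t = 3.5556, reject H₀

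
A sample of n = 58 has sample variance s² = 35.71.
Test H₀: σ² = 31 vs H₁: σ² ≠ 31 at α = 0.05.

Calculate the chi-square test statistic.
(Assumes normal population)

df = n - 1 = 57
χ² = (n-1)s²/σ₀² = 57×35.71/31 = 65.6603
Critical values: χ²_{0.975,57} = 38.027, χ²_{0.025,57} = 79.752
Rejection region: χ² < 38.027 or χ² > 79.752
Decision: fail to reject H₀

Answer: χ² = 65.6603, fail to reject H₀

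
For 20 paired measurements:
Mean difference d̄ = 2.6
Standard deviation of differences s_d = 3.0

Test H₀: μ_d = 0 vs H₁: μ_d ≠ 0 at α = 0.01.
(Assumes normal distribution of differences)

Answer: t = 3.8760, reject H₀

Derivation:
df = n - 1 = 19
SE = s_d/√n = 3.0/√20 = 0.6708
t = d̄/SE = 2.6/0.6708 = 3.8760
Critical value: t_{0.005,19} = ±2.861
p-value ≈ 0.0010
Decision: reject H₀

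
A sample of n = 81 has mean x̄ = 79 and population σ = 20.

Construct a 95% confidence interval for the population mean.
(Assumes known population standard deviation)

Answer: (74.6445, 83.3555)

Derivation:
Confidence level: 95%, α = 0.05
z_0.025 = 1.960
SE = σ/√n = 20/√81 = 2.2222
Margin of error = 1.960 × 2.2222 = 4.3555
CI: x̄ ± margin = 79 ± 4.3555
CI: (74.6445, 83.3555)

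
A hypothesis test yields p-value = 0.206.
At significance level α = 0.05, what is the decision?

Compare p-value to α:
0.206 ≥ 0.05
Decision: fail to reject H₀

Answer: fail to reject H₀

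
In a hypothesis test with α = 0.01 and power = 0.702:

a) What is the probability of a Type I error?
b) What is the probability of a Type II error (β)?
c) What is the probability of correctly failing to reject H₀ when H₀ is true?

a) Type I error probability = α = 0.01
b) Power = P(reject H₀ | H₁ true) = 1 - β = 0.702, so Type II error probability = β = 1 - Power = 0.298
c) P(fail to reject H₀ | H₀ true) = 1 - α = 0.99

Answer: a) 0.01, b) 0.298, c) 0.99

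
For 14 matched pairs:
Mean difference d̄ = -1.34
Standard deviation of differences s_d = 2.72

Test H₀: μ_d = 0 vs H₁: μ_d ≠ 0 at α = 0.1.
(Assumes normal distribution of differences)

df = n - 1 = 13
SE = s_d/√n = 2.72/√14 = 0.7270
t = d̄/SE = -1.34/0.7270 = -1.8432
Critical value: t_{0.05,13} = ±1.771
p-value ≈ 0.0882
Decision: reject H₀

Answer: t = -1.8432, reject H₀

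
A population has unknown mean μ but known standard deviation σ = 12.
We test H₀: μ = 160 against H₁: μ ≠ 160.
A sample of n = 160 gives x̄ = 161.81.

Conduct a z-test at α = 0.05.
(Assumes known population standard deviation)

Standard error: SE = σ/√n = 12/√160 = 0.9487
z-statistic: z = (x̄ - μ₀)/SE = (161.81 - 160)/0.9487 = 1.9079
Critical value: ±1.960
p-value = 0.0564
Decision: fail to reject H₀

Answer: z = 1.9079, fail to reject H₀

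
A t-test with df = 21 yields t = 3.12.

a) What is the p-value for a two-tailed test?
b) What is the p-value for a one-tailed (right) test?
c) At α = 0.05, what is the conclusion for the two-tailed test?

Using t-distribution with df = 21:
a) Two-tailed: p = 2×P(T > 3.12) = 0.0052
b) One-tailed: p = P(T > 3.12) = 0.0026
c) 0.0052 < 0.05, reject H₀

Answer: a) 0.0052, b) 0.0026, c) reject H₀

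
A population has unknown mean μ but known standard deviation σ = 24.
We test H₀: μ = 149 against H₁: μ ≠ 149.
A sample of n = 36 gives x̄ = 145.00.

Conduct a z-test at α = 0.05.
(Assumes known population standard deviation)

Answer: z = -1.0000, fail to reject H₀

Derivation:
Standard error: SE = σ/√n = 24/√36 = 4.0000
z-statistic: z = (x̄ - μ₀)/SE = (145.00 - 149)/4.0000 = -1.0000
Critical value: ±1.960
p-value = 0.3173
Decision: fail to reject H₀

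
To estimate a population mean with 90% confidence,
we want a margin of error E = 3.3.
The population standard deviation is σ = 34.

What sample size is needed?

Answer: n = 288

Derivation:
z_0.05 = 1.645
n = (z×σ/E)² = (1.645×34/3.3)²
n = 287.2511
Round up: n = 288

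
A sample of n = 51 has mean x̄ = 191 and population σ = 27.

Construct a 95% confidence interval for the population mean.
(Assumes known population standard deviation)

Answer: (183.5896, 198.4104)

Derivation:
Confidence level: 95%, α = 0.05
z_0.025 = 1.960
SE = σ/√n = 27/√51 = 3.7808
Margin of error = 1.960 × 3.7808 = 7.4104
CI: x̄ ± margin = 191 ± 7.4104
CI: (183.5896, 198.4104)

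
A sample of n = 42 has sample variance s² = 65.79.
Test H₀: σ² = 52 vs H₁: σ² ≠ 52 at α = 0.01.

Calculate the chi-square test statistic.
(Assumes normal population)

df = n - 1 = 41
χ² = (n-1)s²/σ₀² = 41×65.79/52 = 51.8729
Critical values: χ²_{0.995,41} = 21.421, χ²_{0.005,41} = 68.053
Rejection region: χ² < 21.421 or χ² > 68.053
Decision: fail to reject H₀

Answer: χ² = 51.8729, fail to reject H₀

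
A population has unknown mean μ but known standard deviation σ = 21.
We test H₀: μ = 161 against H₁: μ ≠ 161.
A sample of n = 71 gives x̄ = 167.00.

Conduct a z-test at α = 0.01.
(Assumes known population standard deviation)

Standard error: SE = σ/√n = 21/√71 = 2.4922
z-statistic: z = (x̄ - μ₀)/SE = (167.00 - 161)/2.4922 = 2.4075
Critical value: ±2.576
p-value = 0.0161
Decision: fail to reject H₀

Answer: z = 2.4075, fail to reject H₀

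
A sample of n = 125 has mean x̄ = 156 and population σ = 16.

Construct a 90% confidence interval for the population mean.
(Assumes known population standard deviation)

Answer: (153.6458, 158.3542)

Derivation:
Confidence level: 90%, α = 0.1
z_0.05 = 1.645
SE = σ/√n = 16/√125 = 1.4311
Margin of error = 1.645 × 1.4311 = 2.3542
CI: x̄ ± margin = 156 ± 2.3542
CI: (153.6458, 158.3542)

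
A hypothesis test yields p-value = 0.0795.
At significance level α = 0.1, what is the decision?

Answer: reject H₀

Derivation:
Compare p-value to α:
0.0795 < 0.1
Decision: reject H₀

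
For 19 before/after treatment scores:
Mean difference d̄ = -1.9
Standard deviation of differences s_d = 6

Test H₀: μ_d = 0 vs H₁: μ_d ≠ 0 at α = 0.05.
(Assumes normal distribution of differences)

Answer: t = -1.3803, fail to reject H₀

Derivation:
df = n - 1 = 18
SE = s_d/√n = 6/√19 = 1.3765
t = d̄/SE = -1.9/1.3765 = -1.3803
Critical value: t_{0.025,18} = ±2.101
p-value ≈ 0.1844
Decision: fail to reject H₀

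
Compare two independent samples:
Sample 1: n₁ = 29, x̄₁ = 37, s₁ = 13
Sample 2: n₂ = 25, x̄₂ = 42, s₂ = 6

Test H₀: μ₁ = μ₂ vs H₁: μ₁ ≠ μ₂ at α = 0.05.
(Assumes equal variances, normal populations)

Pooled variance: s²_p = [28×13² + 24×6²]/(52) = 107.6154
s_p = 10.3738
SE = s_p×√(1/n₁ + 1/n₂) = 10.3738×√(1/29 + 1/25) = 2.8312
t = (x̄₁ - x̄₂)/SE = (37 - 42)/2.8312 = -1.7660
df = 52, t-critical = ±2.007
Decision: fail to reject H₀

Answer: t = -1.7660, fail to reject H₀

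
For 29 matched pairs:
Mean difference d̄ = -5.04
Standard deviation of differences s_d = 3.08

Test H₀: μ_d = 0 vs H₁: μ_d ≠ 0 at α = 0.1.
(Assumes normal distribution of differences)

df = n - 1 = 28
SE = s_d/√n = 3.08/√29 = 0.5719
t = d̄/SE = -5.04/0.5719 = -8.8127
Critical value: t_{0.05,28} = ±1.701
p-value < 0.0001
Decision: reject H₀

Answer: t = -8.8127, reject H₀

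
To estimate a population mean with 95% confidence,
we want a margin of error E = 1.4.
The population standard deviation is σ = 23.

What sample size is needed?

Answer: n = 1037

Derivation:
z_0.025 = 1.960
n = (z×σ/E)² = (1.960×23/1.4)²
n = 1036.8400
Round up: n = 1037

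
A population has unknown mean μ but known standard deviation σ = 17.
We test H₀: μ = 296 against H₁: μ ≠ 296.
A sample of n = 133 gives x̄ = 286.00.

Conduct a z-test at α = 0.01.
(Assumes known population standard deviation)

Standard error: SE = σ/√n = 17/√133 = 1.4741
z-statistic: z = (x̄ - μ₀)/SE = (286.00 - 296)/1.4741 = -6.7838
Critical value: ±2.576
p-value < 0.0001
Decision: reject H₀

Answer: z = -6.7838, reject H₀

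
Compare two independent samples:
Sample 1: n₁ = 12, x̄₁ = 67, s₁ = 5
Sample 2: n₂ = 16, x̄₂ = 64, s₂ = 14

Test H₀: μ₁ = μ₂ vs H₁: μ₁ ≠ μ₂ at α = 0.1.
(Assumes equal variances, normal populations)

Answer: t = 0.7065, fail to reject H₀

Derivation:
Pooled variance: s²_p = [11×5² + 15×14²]/(26) = 123.6538
s_p = 11.1200
SE = s_p×√(1/n₁ + 1/n₂) = 11.1200×√(1/12 + 1/16) = 4.2465
t = (x̄₁ - x̄₂)/SE = (67 - 64)/4.2465 = 0.7065
df = 26, t-critical = ±1.706
Decision: fail to reject H₀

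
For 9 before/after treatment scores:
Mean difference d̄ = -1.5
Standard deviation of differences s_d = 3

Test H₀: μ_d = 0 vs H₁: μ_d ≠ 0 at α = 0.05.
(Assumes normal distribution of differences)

Answer: t = -1.5000, fail to reject H₀

Derivation:
df = n - 1 = 8
SE = s_d/√n = 3/√9 = 1.0000
t = d̄/SE = -1.5/1.0000 = -1.5000
Critical value: t_{0.025,8} = ±2.306
p-value ≈ 0.1720
Decision: fail to reject H₀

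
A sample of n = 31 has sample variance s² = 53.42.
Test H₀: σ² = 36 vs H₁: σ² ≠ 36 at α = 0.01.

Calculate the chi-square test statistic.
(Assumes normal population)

Answer: χ² = 44.5167, fail to reject H₀

Derivation:
df = n - 1 = 30
χ² = (n-1)s²/σ₀² = 30×53.42/36 = 44.5167
Critical values: χ²_{0.995,30} = 13.787, χ²_{0.005,30} = 53.672
Rejection region: χ² < 13.787 or χ² > 53.672
Decision: fail to reject H₀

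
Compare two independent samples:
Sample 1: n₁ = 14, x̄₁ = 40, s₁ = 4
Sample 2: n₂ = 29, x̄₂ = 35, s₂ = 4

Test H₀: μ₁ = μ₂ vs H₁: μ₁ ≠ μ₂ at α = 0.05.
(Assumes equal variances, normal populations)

Pooled variance: s²_p = [13×4² + 28×4²]/(41) = 16.0000
s_p = 4.0000
SE = s_p×√(1/n₁ + 1/n₂) = 4.0000×√(1/14 + 1/29) = 1.3018
t = (x̄₁ - x̄₂)/SE = (40 - 35)/1.3018 = 3.8408
df = 41, t-critical = ±2.020
Decision: reject H₀

Answer: t = 3.8408, reject H₀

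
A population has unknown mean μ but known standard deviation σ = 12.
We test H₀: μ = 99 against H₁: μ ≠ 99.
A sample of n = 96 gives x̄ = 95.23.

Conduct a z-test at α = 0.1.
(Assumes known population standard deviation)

Standard error: SE = σ/√n = 12/√96 = 1.2247
z-statistic: z = (x̄ - μ₀)/SE = (95.23 - 99)/1.2247 = -3.0783
Critical value: ±1.645
p-value = 0.0021
Decision: reject H₀

Answer: z = -3.0783, reject H₀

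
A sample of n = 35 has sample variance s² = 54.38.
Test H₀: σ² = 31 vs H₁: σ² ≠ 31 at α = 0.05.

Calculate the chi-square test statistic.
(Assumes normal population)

Answer: χ² = 59.6426, reject H₀

Derivation:
df = n - 1 = 34
χ² = (n-1)s²/σ₀² = 34×54.38/31 = 59.6426
Critical values: χ²_{0.975,34} = 19.806, χ²_{0.025,34} = 51.966
Rejection region: χ² < 19.806 or χ² > 51.966
Decision: reject H₀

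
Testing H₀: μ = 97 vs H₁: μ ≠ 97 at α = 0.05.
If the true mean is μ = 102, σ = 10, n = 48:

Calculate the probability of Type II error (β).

SE = σ/√n = 10/√48 = 1.4434
Critical values: μ₀ ± z_0.025×SE = 97 ± 1.960×1.4434
Acceptance region: (94.1709, 99.8291)
Under H₁ (μ = 102): z_high = (99.8291 - 102)/1.4434 = -1.5040, z_low = (94.1709 - 102)/1.4434 = -5.4241
β = P(not reject | H₁) = Φ(-1.5040) - Φ(-5.4241) ≈ 0.0663

Answer: β ≈ 0.0663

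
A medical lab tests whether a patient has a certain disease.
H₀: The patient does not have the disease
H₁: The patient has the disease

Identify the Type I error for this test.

Answer: Diagnosing a healthy patient as having the disease (false positive)

Derivation:
Type I error (α): Rejecting H₀ when H₀ is true
Type II error (β): Failing to reject H₀ when H₁ is true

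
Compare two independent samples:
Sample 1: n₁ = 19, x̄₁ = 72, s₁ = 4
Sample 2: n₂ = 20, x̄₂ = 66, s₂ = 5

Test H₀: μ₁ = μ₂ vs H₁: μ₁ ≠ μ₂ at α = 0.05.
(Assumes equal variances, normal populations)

Answer: t = 4.1243, reject H₀

Derivation:
Pooled variance: s²_p = [18×4² + 19×5²]/(37) = 20.6216
s_p = 4.5411
SE = s_p×√(1/n₁ + 1/n₂) = 4.5411×√(1/19 + 1/20) = 1.4548
t = (x̄₁ - x̄₂)/SE = (72 - 66)/1.4548 = 4.1243
df = 37, t-critical = ±2.026
Decision: reject H₀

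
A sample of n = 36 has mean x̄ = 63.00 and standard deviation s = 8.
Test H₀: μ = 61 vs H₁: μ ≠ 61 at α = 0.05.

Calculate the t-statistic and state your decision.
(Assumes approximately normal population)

Answer: t = 1.5000, fail to reject H₀

Derivation:
df = n - 1 = 35
SE = s/√n = 8/√36 = 1.3333
t = (x̄ - μ₀)/SE = (63.00 - 61)/1.3333 = 1.5000
Critical value: t_{0.025,35} = ±2.030
p-value ≈ 0.1426
Decision: fail to reject H₀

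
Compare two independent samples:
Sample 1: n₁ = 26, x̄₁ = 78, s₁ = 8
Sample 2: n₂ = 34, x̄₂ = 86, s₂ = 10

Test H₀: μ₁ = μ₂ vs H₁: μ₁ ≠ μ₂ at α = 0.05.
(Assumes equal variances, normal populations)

Pooled variance: s²_p = [25×8² + 33×10²]/(58) = 84.4828
s_p = 9.1915
SE = s_p×√(1/n₁ + 1/n₂) = 9.1915×√(1/26 + 1/34) = 2.3946
t = (x̄₁ - x̄₂)/SE = (78 - 86)/2.3946 = -3.3409
df = 58, t-critical = ±2.002
Decision: reject H₀

Answer: t = -3.3409, reject H₀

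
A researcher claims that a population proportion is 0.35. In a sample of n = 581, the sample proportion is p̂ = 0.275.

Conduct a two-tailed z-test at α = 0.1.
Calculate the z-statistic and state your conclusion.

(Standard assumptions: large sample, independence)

H₀: p = 0.35, H₁: p ≠ 0.35
Standard error: SE = √(p₀(1-p₀)/n) = √(0.35×0.65/581) = 0.019788
z-statistic: z = (p̂ - p₀)/SE = (0.275 - 0.35)/0.019788 = -3.7902
Critical value: z_0.05 = ±1.645
p-value = 0.0002
Decision: reject H₀ at α = 0.1

Answer: z = -3.7902, reject H₀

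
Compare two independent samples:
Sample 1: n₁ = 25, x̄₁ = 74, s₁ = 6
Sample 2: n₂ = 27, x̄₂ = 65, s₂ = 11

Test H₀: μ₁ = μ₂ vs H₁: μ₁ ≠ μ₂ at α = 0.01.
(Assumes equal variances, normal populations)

Pooled variance: s²_p = [24×6² + 26×11²]/(50) = 80.2000
s_p = 8.9554
SE = s_p×√(1/n₁ + 1/n₂) = 8.9554×√(1/25 + 1/27) = 2.4856
t = (x̄₁ - x̄₂)/SE = (74 - 65)/2.4856 = 3.6209
df = 50, t-critical = ±2.678
Decision: reject H₀

Answer: t = 3.6209, reject H₀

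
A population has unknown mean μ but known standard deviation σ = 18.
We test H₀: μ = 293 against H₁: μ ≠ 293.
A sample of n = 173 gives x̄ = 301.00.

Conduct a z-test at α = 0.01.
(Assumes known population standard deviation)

Standard error: SE = σ/√n = 18/√173 = 1.3685
z-statistic: z = (x̄ - μ₀)/SE = (301.00 - 293)/1.3685 = 5.8458
Critical value: ±2.576
p-value < 0.0001
Decision: reject H₀

Answer: z = 5.8458, reject H₀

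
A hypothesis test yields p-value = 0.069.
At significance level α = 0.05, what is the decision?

Answer: fail to reject H₀

Derivation:
Compare p-value to α:
0.069 ≥ 0.05
Decision: fail to reject H₀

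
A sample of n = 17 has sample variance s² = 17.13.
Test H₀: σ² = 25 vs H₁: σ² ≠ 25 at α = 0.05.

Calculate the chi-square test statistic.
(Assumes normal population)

df = n - 1 = 16
χ² = (n-1)s²/σ₀² = 16×17.13/25 = 10.9632
Critical values: χ²_{0.975,16} = 6.908, χ²_{0.025,16} = 28.845
Rejection region: χ² < 6.908 or χ² > 28.845
Decision: fail to reject H₀

Answer: χ² = 10.9632, fail to reject H₀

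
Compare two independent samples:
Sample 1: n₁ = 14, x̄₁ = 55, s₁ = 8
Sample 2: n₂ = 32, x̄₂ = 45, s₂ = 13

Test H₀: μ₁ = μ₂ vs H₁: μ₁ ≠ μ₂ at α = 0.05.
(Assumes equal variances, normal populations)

Answer: t = 2.6567, reject H₀

Derivation:
Pooled variance: s²_p = [13×8² + 31×13²]/(44) = 137.9773
s_p = 11.7464
SE = s_p×√(1/n₁ + 1/n₂) = 11.7464×√(1/14 + 1/32) = 3.7640
t = (x̄₁ - x̄₂)/SE = (55 - 45)/3.7640 = 2.6567
df = 44, t-critical = ±2.015
Decision: reject H₀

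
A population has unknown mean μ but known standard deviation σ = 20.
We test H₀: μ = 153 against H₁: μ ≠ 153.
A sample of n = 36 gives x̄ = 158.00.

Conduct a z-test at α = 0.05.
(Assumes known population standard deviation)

Answer: z = 1.5000, fail to reject H₀

Derivation:
Standard error: SE = σ/√n = 20/√36 = 3.3333
z-statistic: z = (x̄ - μ₀)/SE = (158.00 - 153)/3.3333 = 1.5000
Critical value: ±1.960
p-value = 0.1336
Decision: fail to reject H₀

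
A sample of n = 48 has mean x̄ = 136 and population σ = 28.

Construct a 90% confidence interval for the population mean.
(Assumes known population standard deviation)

Answer: (129.3517, 142.6483)

Derivation:
Confidence level: 90%, α = 0.1
z_0.05 = 1.645
SE = σ/√n = 28/√48 = 4.0415
Margin of error = 1.645 × 4.0415 = 6.6483
CI: x̄ ± margin = 136 ± 6.6483
CI: (129.3517, 142.6483)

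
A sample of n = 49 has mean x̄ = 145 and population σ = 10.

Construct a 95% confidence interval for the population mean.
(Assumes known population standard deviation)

Answer: (142.1999, 147.8001)

Derivation:
Confidence level: 95%, α = 0.05
z_0.025 = 1.960
SE = σ/√n = 10/√49 = 1.4286
Margin of error = 1.960 × 1.4286 = 2.8001
CI: x̄ ± margin = 145 ± 2.8001
CI: (142.1999, 147.8001)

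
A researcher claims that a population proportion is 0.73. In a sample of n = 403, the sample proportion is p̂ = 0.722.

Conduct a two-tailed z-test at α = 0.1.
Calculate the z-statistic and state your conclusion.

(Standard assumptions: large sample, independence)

Answer: z = -0.3617, fail to reject H₀

Derivation:
H₀: p = 0.73, H₁: p ≠ 0.73
Standard error: SE = √(p₀(1-p₀)/n) = √(0.73×0.27/403) = 0.022115
z-statistic: z = (p̂ - p₀)/SE = (0.722 - 0.73)/0.022115 = -0.3617
Critical value: z_0.05 = ±1.645
p-value = 0.7176
Decision: fail to reject H₀ at α = 0.1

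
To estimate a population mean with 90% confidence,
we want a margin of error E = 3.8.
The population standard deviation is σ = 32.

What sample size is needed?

Answer: n = 192

Derivation:
z_0.05 = 1.645
n = (z×σ/E)² = (1.645×32/3.8)²
n = 191.8954
Round up: n = 192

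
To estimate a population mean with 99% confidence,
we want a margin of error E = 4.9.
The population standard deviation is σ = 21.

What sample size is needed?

z_0.005 = 2.576
n = (z×σ/E)² = (2.576×21/4.9)²
n = 121.8816
Round up: n = 122

Answer: n = 122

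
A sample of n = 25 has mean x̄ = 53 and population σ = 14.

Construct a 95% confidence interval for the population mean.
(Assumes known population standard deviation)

Answer: (47.5120, 58.4880)

Derivation:
Confidence level: 95%, α = 0.05
z_0.025 = 1.960
SE = σ/√n = 14/√25 = 2.8000
Margin of error = 1.960 × 2.8000 = 5.4880
CI: x̄ ± margin = 53 ± 5.4880
CI: (47.5120, 58.4880)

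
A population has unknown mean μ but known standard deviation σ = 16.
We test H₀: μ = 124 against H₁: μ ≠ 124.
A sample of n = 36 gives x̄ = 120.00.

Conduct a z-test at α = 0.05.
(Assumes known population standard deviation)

Standard error: SE = σ/√n = 16/√36 = 2.6667
z-statistic: z = (x̄ - μ₀)/SE = (120.00 - 124)/2.6667 = -1.5000
Critical value: ±1.960
p-value = 0.1336
Decision: fail to reject H₀

Answer: z = -1.5000, fail to reject H₀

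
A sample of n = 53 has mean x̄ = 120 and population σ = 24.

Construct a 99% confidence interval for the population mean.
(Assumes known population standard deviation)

Confidence level: 99%, α = 0.01
z_0.005 = 2.576
SE = σ/√n = 24/√53 = 3.2967
Margin of error = 2.576 × 3.2967 = 8.4923
CI: x̄ ± margin = 120 ± 8.4923
CI: (111.5077, 128.4923)

Answer: (111.5077, 128.4923)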